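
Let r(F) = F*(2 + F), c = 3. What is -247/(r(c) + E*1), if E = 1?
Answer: -247/16 ≈ -15.438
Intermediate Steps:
-247/(r(c) + E*1) = -247/(3*(2 + 3) + 1*1) = -247/(3*5 + 1) = -247/(15 + 1) = -247/16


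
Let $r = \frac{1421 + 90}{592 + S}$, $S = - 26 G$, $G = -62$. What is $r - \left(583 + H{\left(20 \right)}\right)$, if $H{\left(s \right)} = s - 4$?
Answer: $- \frac{1318685}{2204} \approx -598.31$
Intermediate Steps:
$H{\left(s \right)} = -4 + s$
$S = 1612$ ($S = \left(-26\right) \left(-62\right) = 1612$)
$r = \frac{1511}{2204}$ ($r = \frac{1421 + 90}{592 + 1612} = \frac{1511}{2204} \approx 0.68557$)
$r - \left(583 + H{\left(20 \right)}\right) = \frac{1511}{2204} - \left(583 + \left(-4 + 20\right)\right) = \frac{1511}{2204} - \left(583 + 16\right) = \frac{1511}{2204} - 599 = - \frac{1318685}{2204}$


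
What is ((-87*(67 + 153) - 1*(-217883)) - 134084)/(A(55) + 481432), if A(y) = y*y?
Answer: 64659/484457 ≈ 0.13347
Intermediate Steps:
A(y) = y**2
((-87*(67 + 153) - 1*(-217883)) - 134084)/(A(55) + 481432) = ((-87*(67 + 153) - 1*(-217883)) - 134084)/(55**2 + 481432) = ((-87*220 + 217883) - 134084)/(3025 + 481432) = ((-19140 + 217883) - 134084)/484457 = (198743 - 134084)*(1/484457) = 64659*(1/484457) = 64659/484457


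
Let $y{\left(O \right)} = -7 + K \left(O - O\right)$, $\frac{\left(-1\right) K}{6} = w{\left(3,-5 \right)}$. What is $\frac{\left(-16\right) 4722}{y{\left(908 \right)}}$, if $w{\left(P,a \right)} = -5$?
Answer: $\frac{75552}{7} \approx 10793.0$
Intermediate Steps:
$K = 30$ ($K = \left(-6\right) \left(-5\right) = 30$)
$y{\left(O \right)} = -7$ ($y{\left(O \right)} = -7 + 30 \left(O - O\right) = -7 + 30 \cdot 0 = -7 + 0 = -7$)
$\frac{\left(-16\right) 4722}{y{\left(908 \right)}} = \frac{\left(-16\right) 4722}{-7} = \left(-75552\right) \left(- \frac{1}{7}\right) = \frac{75552}{7}$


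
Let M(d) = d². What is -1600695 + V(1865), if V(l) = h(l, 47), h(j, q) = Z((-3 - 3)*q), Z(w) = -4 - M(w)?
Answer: -1680223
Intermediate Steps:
Z(w) = -4 - w²
h(j, q) = -4 - 36*q² (h(j, q) = -4 - ((-3 - 3)*q)² = -4 - (-6*q)² = -4 - 36*q²)
V(l) = -79528 (V(l) = -4 - 36*47² = -4 - 36*2209 = -4 - 79524 = -79528)
-1600695 + V(1865) = -1600695 - 79528 = -1680223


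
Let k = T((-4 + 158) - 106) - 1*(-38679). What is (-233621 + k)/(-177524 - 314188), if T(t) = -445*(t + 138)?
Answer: 17357/30732 ≈ 0.56479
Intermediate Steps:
T(t) = -61410 - 445*t (T(t) = -445*(138 + t) = -61410 - 445*t)
k = -44091 (k = (-61410 - 445*((-4 + 158) - 106)) - 1*(-38679) = (-61410 - 445*(154 - 106)) + 38679 = (-61410 - 445*48) + 38679 = (-61410 - 21360) + 38679 = -82770 + 38679 = -44091)
(-233621 + k)/(-177524 - 314188) = (-233621 - 44091)/(-177524 - 314188) = -277712/(-491712) = -277712*(-1/491712) = 17357/30732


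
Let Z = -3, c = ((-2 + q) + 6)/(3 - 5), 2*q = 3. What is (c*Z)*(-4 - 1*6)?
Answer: -165/2 ≈ -82.500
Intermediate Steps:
q = 3/2 (q = (½)*3 = 3/2 ≈ 1.5000)
c = -11/4 (c = ((-2 + 3/2) + 6)/(3 - 5) = (-½ + 6)/(-2) = (11/2)*(-½) = -11/4 ≈ -2.7500)
(c*Z)*(-4 - 1*6) = (-11/4*(-3))*(-4 - 1*6) = 33*(-4 - 6)/4 = (33/4)*(-10) = -165/2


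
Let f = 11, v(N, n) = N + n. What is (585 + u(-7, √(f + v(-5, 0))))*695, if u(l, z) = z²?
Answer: 410745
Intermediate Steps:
(585 + u(-7, √(f + v(-5, 0))))*695 = (585 + (√(11 + (-5 + 0)))²)*695 = (585 + (√(11 - 5))²)*695 = (585 + (√6)²)*695 = (585 + 6)*695 = 591*695 = 410745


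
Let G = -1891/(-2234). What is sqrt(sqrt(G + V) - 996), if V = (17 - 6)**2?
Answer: sqrt(-4970792976 + 6702*sqrt(67567330))/2234 ≈ 31.384*I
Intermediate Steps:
V = 121 (V = 11**2 = 121)
G = 1891/2234 (G = -1891*(-1/2234) = 1891/2234 ≈ 0.84646)
sqrt(sqrt(G + V) - 996) = sqrt(sqrt(1891/2234 + 121) - 996) = sqrt(sqrt(272205/2234) - 996) = sqrt(3*sqrt(67567330)/2234 - 996) = sqrt(-996 + 3*sqrt(67567330)/2234)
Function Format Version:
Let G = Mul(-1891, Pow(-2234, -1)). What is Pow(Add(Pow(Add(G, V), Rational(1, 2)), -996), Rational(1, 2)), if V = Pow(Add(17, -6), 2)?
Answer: Mul(Rational(1, 2234), Pow(Add(-4970792976, Mul(6702, Pow(67567330, Rational(1, 2)))), Rational(1, 2))) ≈ Mul(31.384, I)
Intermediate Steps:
V = 121 (V = Pow(11, 2) = 121)
G = Rational(1891, 2234) (G = Mul(-1891, Rational(-1, 2234)) = Rational(1891, 2234) ≈ 0.84646)
Pow(Add(Pow(Add(G, V), Rational(1, 2)), -996), Rational(1, 2)) = Pow(Add(Pow(Add(Rational(1891, 2234), 121), Rational(1, 2)), -996), Rational(1, 2)) = Pow(Add(Pow(Rational(272205, 2234), Rational(1, 2)), -996), Rational(1, 2)) = Pow(Add(Mul(Rational(3, 2234), Pow(67567330, Rational(1, 2))), -996), Rational(1, 2)) = Pow(Add(-996, Mul(Rational(3, 2234), Pow(67567330, Rational(1, 2)))), Rational(1, 2))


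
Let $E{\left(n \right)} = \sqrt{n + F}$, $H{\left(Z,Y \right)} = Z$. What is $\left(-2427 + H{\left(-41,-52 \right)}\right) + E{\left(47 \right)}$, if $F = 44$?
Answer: $-2468 + \sqrt{91} \approx -2458.5$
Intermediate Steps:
$E{\left(n \right)} = \sqrt{44 + n}$ ($E{\left(n \right)} = \sqrt{n + 44} = \sqrt{44 + n}$)
$\left(-2427 + H{\left(-41,-52 \right)}\right) + E{\left(47 \right)} = \left(-2427 - 41\right) + \sqrt{44 + 47} = -2468 + \sqrt{91}$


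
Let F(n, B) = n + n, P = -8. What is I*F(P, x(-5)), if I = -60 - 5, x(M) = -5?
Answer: 1040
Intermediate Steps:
I = -65
F(n, B) = 2*n
I*F(P, x(-5)) = -130*(-8) = -65*(-16) = 1040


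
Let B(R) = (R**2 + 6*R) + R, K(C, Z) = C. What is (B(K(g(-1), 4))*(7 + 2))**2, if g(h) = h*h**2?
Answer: 2916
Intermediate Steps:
g(h) = h**3
B(R) = R**2 + 7*R
(B(K(g(-1), 4))*(7 + 2))**2 = (((-1)**3*(7 + (-1)**3))*(7 + 2))**2 = (-(7 - 1)*9)**2 = (-1*6*9)**2 = (-6*9)**2 = (-54)**2 = 2916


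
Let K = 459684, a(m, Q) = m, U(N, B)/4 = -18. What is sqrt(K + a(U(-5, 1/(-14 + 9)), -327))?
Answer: 6*sqrt(12767) ≈ 677.95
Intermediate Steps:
U(N, B) = -72 (U(N, B) = 4*(-18) = -72)
sqrt(K + a(U(-5, 1/(-14 + 9)), -327)) = sqrt(459684 - 72) = sqrt(459612) = 6*sqrt(12767)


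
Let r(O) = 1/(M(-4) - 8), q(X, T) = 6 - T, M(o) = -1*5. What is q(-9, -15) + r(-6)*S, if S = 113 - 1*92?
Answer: 252/13 ≈ 19.385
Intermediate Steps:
S = 21 (S = 113 - 92 = 21)
M(o) = -5
r(O) = -1/13 (r(O) = 1/(-5 - 8) = 1/(-13) = -1/13)
q(-9, -15) + r(-6)*S = (6 - 1*(-15)) - 1/13*21 = (6 + 15) - 21/13 = 21 - 21/13 = 252/13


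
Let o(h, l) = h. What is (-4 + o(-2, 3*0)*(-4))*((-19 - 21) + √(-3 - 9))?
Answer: -160 + 8*I*√3 ≈ -160.0 + 13.856*I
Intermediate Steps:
(-4 + o(-2, 3*0)*(-4))*((-19 - 21) + √(-3 - 9)) = (-4 - 2*(-4))*((-19 - 21) + √(-3 - 9)) = (-4 + 8)*(-40 + √(-12)) = 4*(-40 + 2*I*√3) = -160 + 8*I*√3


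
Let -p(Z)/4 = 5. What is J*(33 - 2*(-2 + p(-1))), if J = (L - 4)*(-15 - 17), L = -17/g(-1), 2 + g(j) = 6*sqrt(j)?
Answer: 38808/5 - 31416*I/5 ≈ 7761.6 - 6283.2*I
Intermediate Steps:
g(j) = -2 + 6*sqrt(j)
p(Z) = -20 (p(Z) = -4*5 = -20)
L = -17*(-2 - 6*I)/40 (L = -17/(-2 + 6*sqrt(-1)) = -17*(-2 - 6*I)/40 ≈ 0.85 + 2.55*I)
J = 504/5 - 408*I/5 (J = ((17/20 + 51*I/20) - 4)*(-15 - 17) = (-63/20 + 51*I/20)*(-32) = 504/5 - 408*I/5 ≈ 100.8 - 81.6*I)
J*(33 - 2*(-2 + p(-1))) = (504/5 - 408*I/5)*(33 - 2*(-2 - 20)) = (504/5 - 408*I/5)*(33 - 2*(-22)) = (504/5 - 408*I/5)*(33 + 44) = (504/5 - 408*I/5)*77 = 38808/5 - 31416*I/5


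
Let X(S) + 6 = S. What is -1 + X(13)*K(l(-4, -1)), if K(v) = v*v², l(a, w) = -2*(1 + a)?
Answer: 1511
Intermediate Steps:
X(S) = -6 + S
l(a, w) = -2 - 2*a
K(v) = v³
-1 + X(13)*K(l(-4, -1)) = -1 + (-6 + 13)*(-2 - 2*(-4))³ = -1 + 7*(-2 + 8)³ = -1 + 7*6³ = -1 + 7*216 = -1 + 1512 = 1511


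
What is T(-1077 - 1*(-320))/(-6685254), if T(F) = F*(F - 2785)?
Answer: -1340647/3342627 ≈ -0.40108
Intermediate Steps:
T(F) = F*(-2785 + F)
T(-1077 - 1*(-320))/(-6685254) = ((-1077 - 1*(-320))*(-2785 + (-1077 - 1*(-320))))/(-6685254) = ((-1077 + 320)*(-2785 + (-1077 + 320)))*(-1/6685254) = -757*(-2785 - 757)*(-1/6685254) = -757*(-3542)*(-1/6685254) = 2681294*(-1/6685254) = -1340647/3342627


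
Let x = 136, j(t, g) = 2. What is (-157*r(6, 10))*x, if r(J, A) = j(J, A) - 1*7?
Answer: 106760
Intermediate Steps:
r(J, A) = -5 (r(J, A) = 2 - 1*7 = 2 - 7 = -5)
(-157*r(6, 10))*x = -157*(-5)*136 = 785*136 = 106760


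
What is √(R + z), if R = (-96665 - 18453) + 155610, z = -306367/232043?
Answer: √2180178288935927/232043 ≈ 201.22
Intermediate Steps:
z = -306367/232043 (z = -306367*1/232043 = -306367/232043 ≈ -1.3203)
R = 40492 (R = -115118 + 155610 = 40492)
√(R + z) = √(40492 - 306367/232043) = √(9395578789/232043) = √2180178288935927/232043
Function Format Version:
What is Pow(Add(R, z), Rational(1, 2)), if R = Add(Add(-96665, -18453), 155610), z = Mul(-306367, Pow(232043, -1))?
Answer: Mul(Rational(1, 232043), Pow(2180178288935927, Rational(1, 2))) ≈ 201.22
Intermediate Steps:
z = Rational(-306367, 232043) (z = Mul(-306367, Rational(1, 232043)) = Rational(-306367, 232043) ≈ -1.3203)
R = 40492 (R = Add(-115118, 155610) = 40492)
Pow(Add(R, z), Rational(1, 2)) = Pow(Add(40492, Rational(-306367, 232043)), Rational(1, 2)) = Pow(Rational(9395578789, 232043), Rational(1, 2)) = Mul(Rational(1, 232043), Pow(2180178288935927, Rational(1, 2)))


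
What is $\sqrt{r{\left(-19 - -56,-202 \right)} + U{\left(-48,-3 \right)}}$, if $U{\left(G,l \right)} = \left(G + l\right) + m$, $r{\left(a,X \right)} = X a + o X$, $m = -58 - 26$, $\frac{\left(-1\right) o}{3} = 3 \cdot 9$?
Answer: $\sqrt{8753} \approx 93.557$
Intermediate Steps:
$o = -81$ ($o = - 3 \cdot 3 \cdot 9 = \left(-3\right) 27 = -81$)
$m = -84$
$r{\left(a,X \right)} = - 81 X + X a$ ($r{\left(a,X \right)} = X a - 81 X = - 81 X + X a$)
$U{\left(G,l \right)} = -84 + G + l$ ($U{\left(G,l \right)} = \left(G + l\right) - 84 = -84 + G + l$)
$\sqrt{r{\left(-19 - -56,-202 \right)} + U{\left(-48,-3 \right)}} = \sqrt{- 202 \left(-81 - -37\right) - 135} = \sqrt{- 202 \left(-81 + \left(-19 + 56\right)\right) - 135} = \sqrt{- 202 \left(-81 + 37\right) - 135} = \sqrt{\left(-202\right) \left(-44\right) - 135} = \sqrt{8888 - 135} = \sqrt{8753}$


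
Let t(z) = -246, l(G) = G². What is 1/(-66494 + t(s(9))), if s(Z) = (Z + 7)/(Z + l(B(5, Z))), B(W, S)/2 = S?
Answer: -1/66740 ≈ -1.4984e-5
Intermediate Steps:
B(W, S) = 2*S
s(Z) = (7 + Z)/(Z + 4*Z²) (s(Z) = (Z + 7)/(Z + (2*Z)²) = (7 + Z)/(Z + 4*Z²))
1/(-66494 + t(s(9))) = 1/(-66494 - 246) = 1/(-66740) = -1/66740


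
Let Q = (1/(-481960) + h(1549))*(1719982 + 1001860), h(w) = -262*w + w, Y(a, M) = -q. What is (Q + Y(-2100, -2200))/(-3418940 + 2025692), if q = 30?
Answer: 265176989854441561/335744903040 ≈ 7.8982e+5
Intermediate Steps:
Y(a, M) = -30 (Y(a, M) = -1*30 = -30)
h(w) = -261*w
Q = -265176989847212161/240980 (Q = (1/(-481960) - 261*1549)*(1719982 + 1001860) = (-1/481960 - 404289)*2721842 = -194851126441/481960*2721842 = -265176989847212161/240980 ≈ -1.1004e+12)
(Q + Y(-2100, -2200))/(-3418940 + 2025692) = (-265176989847212161/240980 - 30)/(-3418940 + 2025692) = -265176989854441561/240980/(-1393248) = -265176989854441561/240980*(-1/1393248) = 265176989854441561/335744903040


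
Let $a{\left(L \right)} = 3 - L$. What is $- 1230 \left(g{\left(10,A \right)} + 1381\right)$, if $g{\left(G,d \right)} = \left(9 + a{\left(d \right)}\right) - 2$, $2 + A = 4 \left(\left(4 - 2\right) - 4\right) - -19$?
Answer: $-1699860$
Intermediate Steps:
$A = 9$ ($A = -2 + \left(4 \left(\left(4 - 2\right) - 4\right) - -19\right) = -2 + \left(4 \left(2 - 4\right) + 19\right) = -2 + \left(4 \left(-2\right) + 19\right) = -2 + \left(-8 + 19\right) = -2 + 11 = 9$)
$g{\left(G,d \right)} = 10 - d$ ($g{\left(G,d \right)} = \left(9 - \left(-3 + d\right)\right) - 2 = \left(12 - d\right) - 2 = 10 - d$)
$- 1230 \left(g{\left(10,A \right)} + 1381\right) = - 1230 \left(\left(10 - 9\right) + 1381\right) = - 1230 \left(1 + 1381\right) = \left(-1230\right) 1382 = -1699860$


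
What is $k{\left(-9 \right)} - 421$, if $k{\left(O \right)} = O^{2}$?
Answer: $-340$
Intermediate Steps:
$k{\left(-9 \right)} - 421 = \left(-9\right)^{2} - 421 = 81 - 421 = -340$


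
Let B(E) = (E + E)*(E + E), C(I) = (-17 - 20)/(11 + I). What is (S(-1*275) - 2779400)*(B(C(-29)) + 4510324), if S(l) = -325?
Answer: -338512698765475/27 ≈ -1.2538e+13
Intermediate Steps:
C(I) = -37/(11 + I)
B(E) = 4*E² (B(E) = (2*E)*(2*E) = 4*E²)
(S(-1*275) - 2779400)*(B(C(-29)) + 4510324) = (-325 - 2779400)*(4*(-37/(11 - 29))² + 4510324) = -2779725*(4*(-37/(-18))² + 4510324) = -2779725*(4*(-37*(-1/18))² + 4510324) = -2779725*(4*(37/18)² + 4510324) = -2779725*(4*(1369/324) + 4510324) = -2779725*(1369/81 + 4510324) = -2779725*365337613/81 = -338512698765475/27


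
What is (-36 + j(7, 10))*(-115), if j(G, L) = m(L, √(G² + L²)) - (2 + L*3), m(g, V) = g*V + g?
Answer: 6670 - 1150*√149 ≈ -7367.5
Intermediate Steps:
m(g, V) = g + V*g (m(g, V) = V*g + g = g + V*g)
j(G, L) = -2 - 3*L + L*(1 + √(G² + L²)) (j(G, L) = L*(1 + √(G² + L²)) - (2 + L*3) = L*(1 + √(G² + L²)) - (2 + 3*L) = L*(1 + √(G² + L²)) + (-2 - 3*L) = -2 - 3*L + L*(1 + √(G² + L²)))
(-36 + j(7, 10))*(-115) = (-36 + (-2 - 2*10 + 10*√(7² + 10²)))*(-115) = (-36 + (-2 - 20 + 10*√(49 + 100)))*(-115) = (-36 + (-2 - 20 + 10*√149))*(-115) = (-36 + (-22 + 10*√149))*(-115) = (-58 + 10*√149)*(-115) = 6670 - 1150*√149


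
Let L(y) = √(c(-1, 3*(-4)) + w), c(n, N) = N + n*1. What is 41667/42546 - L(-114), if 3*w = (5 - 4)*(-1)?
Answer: 13889/14182 - 2*I*√30/3 ≈ 0.97934 - 3.6515*I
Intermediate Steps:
c(n, N) = N + n
w = -⅓ (w = ((5 - 4)*(-1))/3 = (1*(-1))/3 = (⅓)*(-1) = -⅓ ≈ -0.33333)
L(y) = 2*I*√30/3 (L(y) = √((3*(-4) - 1) - ⅓) = √((-12 - 1) - ⅓) = √(-13 - ⅓) = √(-40/3) = 2*I*√30/3)
41667/42546 - L(-114) = 41667/42546 - 2*I*√30/3 = 41667*(1/42546) - 2*I*√30/3 = 13889/14182 - 2*I*√30/3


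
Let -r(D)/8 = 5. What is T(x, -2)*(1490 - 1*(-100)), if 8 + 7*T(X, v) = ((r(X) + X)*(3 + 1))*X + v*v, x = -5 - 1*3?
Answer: 2435880/7 ≈ 3.4798e+5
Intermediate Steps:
x = -8 (x = -5 - 3 = -8)
r(D) = -40 (r(D) = -8*5 = -40)
T(X, v) = -8/7 + v**2/7 + X*(-160 + 4*X)/7 (T(X, v) = -8/7 + (((-40 + X)*(3 + 1))*X + v*v)/7 = -8/7 + (((-40 + X)*4)*X + v**2)/7 = -8/7 + ((-160 + 4*X)*X + v**2)/7 = -8/7 + (X*(-160 + 4*X) + v**2)/7 = -8/7 + (v**2 + X*(-160 + 4*X))/7 = -8/7 + (v**2/7 + X*(-160 + 4*X)/7) = -8/7 + v**2/7 + X*(-160 + 4*X)/7)
T(x, -2)*(1490 - 1*(-100)) = (-8/7 - 160/7*(-8) + (1/7)*(-2)**2 + (4/7)*(-8)**2)*(1490 - 1*(-100)) = (-8/7 + 1280/7 + (1/7)*4 + (4/7)*64)*(1490 + 100) = (-8/7 + 1280/7 + 4/7 + 256/7)*1590 = (1532/7)*1590 = 2435880/7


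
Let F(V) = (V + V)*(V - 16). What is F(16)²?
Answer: 0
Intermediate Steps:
F(V) = 2*V*(-16 + V) (F(V) = (2*V)*(-16 + V) = 2*V*(-16 + V))
F(16)² = (2*16*(-16 + 16))² = (2*16*0)² = 0² = 0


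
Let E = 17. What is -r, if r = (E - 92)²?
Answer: -5625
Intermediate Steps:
r = 5625 (r = (17 - 92)² = (-75)² = 5625)
-r = -1*5625 = -5625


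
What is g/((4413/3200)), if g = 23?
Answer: 73600/4413 ≈ 16.678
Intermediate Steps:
g/((4413/3200)) = 23/(4413/3200) = (3200/4413)*23 = 73600/4413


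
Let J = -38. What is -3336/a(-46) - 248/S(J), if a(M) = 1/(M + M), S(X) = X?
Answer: 5831452/19 ≈ 3.0692e+5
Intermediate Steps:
a(M) = 1/(2*M)
-3336/a(-46) - 248/S(J) = -3336/((½)/(-46)) - 248/(-38) = -3336/((½)*(-1/46)) - 248*(-1/38) = -3336/(-1/92) + 124/19 = -3336*(-92) + 124/19 = 306912 + 124/19 = 5831452/19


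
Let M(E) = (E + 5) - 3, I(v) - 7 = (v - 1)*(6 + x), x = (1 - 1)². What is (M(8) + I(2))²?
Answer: 529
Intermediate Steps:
x = 0 (x = 0² = 0)
I(v) = 1 + 6*v (I(v) = 7 + (v - 1)*(6 + 0) = 7 + (-1 + v)*6 = 7 + (-6 + 6*v) = 1 + 6*v)
M(E) = 2 + E (M(E) = (5 + E) - 3 = 2 + E)
(M(8) + I(2))² = ((2 + 8) + (1 + 6*2))² = (10 + (1 + 12))² = (10 + 13)² = 23² = 529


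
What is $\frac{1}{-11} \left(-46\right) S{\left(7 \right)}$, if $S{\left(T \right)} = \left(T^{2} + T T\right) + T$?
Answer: $\frac{4830}{11} \approx 439.09$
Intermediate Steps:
$S{\left(T \right)} = T + 2 T^{2}$ ($S{\left(T \right)} = \left(T^{2} + T^{2}\right) + T = 2 T^{2} + T = T + 2 T^{2}$)
$\frac{1}{-11} \left(-46\right) S{\left(7 \right)} = \frac{1}{-11} \left(-46\right) 7 \left(1 + 2 \cdot 7\right) = \left(- \frac{1}{11}\right) \left(-46\right) 7 \left(1 + 14\right) = \frac{46 \cdot 7 \cdot 15}{11} = \frac{46}{11} \cdot 105 = \frac{4830}{11}$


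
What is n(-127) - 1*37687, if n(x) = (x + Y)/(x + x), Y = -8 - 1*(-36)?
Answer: -9572399/254 ≈ -37687.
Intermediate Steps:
Y = 28 (Y = -8 + 36 = 28)
n(x) = (28 + x)/(2*x) (n(x) = (x + 28)/(x + x) = (28 + x)/((2*x)) = (28 + x)*(1/(2*x)) = (28 + x)/(2*x))
n(-127) - 1*37687 = (½)*(28 - 127)/(-127) - 1*37687 = (½)*(-1/127)*(-99) - 37687 = 99/254 - 37687 = -9572399/254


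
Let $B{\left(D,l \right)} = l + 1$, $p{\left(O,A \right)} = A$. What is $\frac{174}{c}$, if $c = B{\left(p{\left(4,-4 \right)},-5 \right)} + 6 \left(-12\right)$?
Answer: $- \frac{87}{38} \approx -2.2895$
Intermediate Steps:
$B{\left(D,l \right)} = 1 + l$
$c = -76$ ($c = \left(1 - 5\right) + 6 \left(-12\right) = -4 - 72 = -76$)
$\frac{174}{c} = \frac{174}{-76} = 174 \left(- \frac{1}{76}\right) = - \frac{87}{38}$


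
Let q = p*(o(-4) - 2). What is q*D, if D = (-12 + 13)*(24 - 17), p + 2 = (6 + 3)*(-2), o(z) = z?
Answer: 840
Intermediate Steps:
p = -20 (p = -2 + (6 + 3)*(-2) = -2 + 9*(-2) = -2 - 18 = -20)
D = 7 (D = 1*7 = 7)
q = 120 (q = -20*(-4 - 2) = -20*(-6) = 120)
q*D = 120*7 = 840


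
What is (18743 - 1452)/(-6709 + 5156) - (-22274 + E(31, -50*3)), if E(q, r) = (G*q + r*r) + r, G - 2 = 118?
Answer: -5912479/1553 ≈ -3807.1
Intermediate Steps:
G = 120 (G = 2 + 118 = 120)
E(q, r) = r + r**2 + 120*q (E(q, r) = (120*q + r*r) + r = (120*q + r**2) + r = (r**2 + 120*q) + r = r + r**2 + 120*q)
(18743 - 1452)/(-6709 + 5156) - (-22274 + E(31, -50*3)) = (18743 - 1452)/(-6709 + 5156) - (-22274 + (-50*3 + (-50*3)**2 + 120*31)) = 17291/(-1553) - (-22274 + (-150 + (-150)**2 + 3720)) = 17291*(-1/1553) - (-22274 + (-150 + 22500 + 3720)) = -17291/1553 - (-22274 + 26070) = -17291/1553 - 1*3796 = -17291/1553 - 3796 = -5912479/1553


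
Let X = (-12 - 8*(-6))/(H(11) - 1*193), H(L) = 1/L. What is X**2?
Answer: 39204/1125721 ≈ 0.034826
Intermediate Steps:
X = -198/1061 (X = (-12 - 8*(-6))/(1/11 - 1*193) = (-12 + 48)/(1/11 - 193) = 36/(-2122/11) = 36*(-11/2122) = -198/1061 ≈ -0.18662)
X**2 = (-198/1061)**2 = 39204/1125721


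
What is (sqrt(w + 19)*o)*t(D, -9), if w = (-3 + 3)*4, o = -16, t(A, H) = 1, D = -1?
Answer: -16*sqrt(19) ≈ -69.742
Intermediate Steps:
w = 0 (w = 0*4 = 0)
(sqrt(w + 19)*o)*t(D, -9) = (sqrt(0 + 19)*(-16))*1 = (sqrt(19)*(-16))*1 = -16*sqrt(19)*1 = -16*sqrt(19)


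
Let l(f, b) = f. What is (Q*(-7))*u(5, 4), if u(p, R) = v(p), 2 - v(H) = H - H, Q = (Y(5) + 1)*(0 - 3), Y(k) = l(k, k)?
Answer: 252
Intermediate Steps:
Y(k) = k
Q = -18 (Q = (5 + 1)*(0 - 3) = 6*(-3) = -18)
v(H) = 2 (v(H) = 2 - (H - H) = 2 - 1*0 = 2 + 0 = 2)
u(p, R) = 2
(Q*(-7))*u(5, 4) = -18*(-7)*2 = 126*2 = 252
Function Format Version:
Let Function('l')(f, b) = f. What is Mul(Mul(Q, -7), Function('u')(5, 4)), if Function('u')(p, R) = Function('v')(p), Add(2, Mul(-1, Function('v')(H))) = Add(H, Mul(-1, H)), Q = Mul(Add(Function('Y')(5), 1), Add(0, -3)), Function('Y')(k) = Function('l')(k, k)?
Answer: 252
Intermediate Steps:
Function('Y')(k) = k
Q = -18 (Q = Mul(Add(5, 1), Add(0, -3)) = Mul(6, -3) = -18)
Function('v')(H) = 2 (Function('v')(H) = Add(2, Mul(-1, Add(H, Mul(-1, H)))) = Add(2, Mul(-1, 0)) = Add(2, 0) = 2)
Function('u')(p, R) = 2
Mul(Mul(Q, -7), Function('u')(5, 4)) = Mul(Mul(-18, -7), 2) = Mul(126, 2) = 252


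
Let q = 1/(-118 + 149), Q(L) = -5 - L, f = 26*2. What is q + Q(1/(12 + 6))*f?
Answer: -73337/279 ≈ -262.86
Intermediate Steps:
f = 52
q = 1/31 ≈ 0.032258
q + Q(1/(12 + 6))*f = 1/31 + (-5 - 1/(12 + 6))*52 = 1/31 + (-5 - 1/18)*52 = 1/31 - 91/18*52 = 1/31 - 2366/9 = -73337/279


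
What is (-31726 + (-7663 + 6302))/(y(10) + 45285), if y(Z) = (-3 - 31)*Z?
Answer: -33087/44945 ≈ -0.73617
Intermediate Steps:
y(Z) = -34*Z
(-31726 + (-7663 + 6302))/(y(10) + 45285) = (-31726 + (-7663 + 6302))/(-34*10 + 45285) = (-31726 - 1361)/(-340 + 45285) = -33087/44945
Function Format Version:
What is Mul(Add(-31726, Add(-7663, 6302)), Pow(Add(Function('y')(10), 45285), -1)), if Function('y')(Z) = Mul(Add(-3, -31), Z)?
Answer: Rational(-33087, 44945) ≈ -0.73617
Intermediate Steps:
Function('y')(Z) = Mul(-34, Z)
Mul(Add(-31726, Add(-7663, 6302)), Pow(Add(Function('y')(10), 45285), -1)) = Mul(Add(-31726, Add(-7663, 6302)), Pow(Add(Mul(-34, 10), 45285), -1)) = Mul(Add(-31726, -1361), Pow(Add(-340, 45285), -1)) = Mul(-33087, Pow(44945, -1)) = Mul(-33087, Rational(1, 44945)) = Rational(-33087, 44945)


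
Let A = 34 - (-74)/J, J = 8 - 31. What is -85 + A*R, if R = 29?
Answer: 18577/23 ≈ 807.70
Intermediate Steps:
J = -23
A = 708/23 (A = 34 - (-74)/(-23) = 34 - (-74)*(-1)/23 = 34 - 1*74/23 = 34 - 74/23 = 708/23 ≈ 30.783)
-85 + A*R = -85 + (708/23)*29 = -85 + 20532/23 = 18577/23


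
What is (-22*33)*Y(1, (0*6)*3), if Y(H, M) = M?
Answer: 0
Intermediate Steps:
(-22*33)*Y(1, (0*6)*3) = (-22*33)*((0*6)*3) = -0*3 = -726*0 = 0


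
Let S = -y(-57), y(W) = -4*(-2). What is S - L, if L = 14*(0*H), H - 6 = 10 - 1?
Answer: -8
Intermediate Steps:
y(W) = 8
H = 15 (H = 6 + (10 - 1) = 6 + 9 = 15)
L = 0 (L = 14*(0*15) = 14*0 = 0)
S = -8 (S = -1*8 = -8)
S - L = -8 - 1*0 = -8 + 0 = -8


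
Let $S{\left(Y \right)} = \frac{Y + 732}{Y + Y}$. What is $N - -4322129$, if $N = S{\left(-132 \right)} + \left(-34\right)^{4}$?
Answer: $\frac{62243090}{11} \approx 5.6585 \cdot 10^{6}$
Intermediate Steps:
$S{\left(Y \right)} = \frac{732 + Y}{2 Y}$
$N = \frac{14699671}{11}$ ($N = \frac{732 - 132}{2 \left(-132\right)} + \left(-34\right)^{4} = \frac{1}{2} \left(- \frac{1}{132}\right) 600 + 1336336 = - \frac{25}{11} + 1336336 = \frac{14699671}{11} \approx 1.3363 \cdot 10^{6}$)
$N - -4322129 = \frac{14699671}{11} - -4322129 = \frac{14699671}{11} + 4322129 = \frac{62243090}{11}$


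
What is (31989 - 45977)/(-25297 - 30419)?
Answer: 3497/13929 ≈ 0.25106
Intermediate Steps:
(31989 - 45977)/(-25297 - 30419) = -13988/(-55716) = -13988*(-1/55716) = 3497/13929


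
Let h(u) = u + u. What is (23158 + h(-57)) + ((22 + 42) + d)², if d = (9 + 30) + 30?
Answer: 40733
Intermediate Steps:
d = 69 (d = 39 + 30 = 69)
h(u) = 2*u
(23158 + h(-57)) + ((22 + 42) + d)² = (23158 + 2*(-57)) + ((22 + 42) + 69)² = (23158 - 114) + (64 + 69)² = 23044 + 133² = 23044 + 17689 = 40733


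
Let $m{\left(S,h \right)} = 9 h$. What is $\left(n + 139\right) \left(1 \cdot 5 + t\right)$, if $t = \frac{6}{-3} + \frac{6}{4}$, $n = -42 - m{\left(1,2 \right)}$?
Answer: $\frac{711}{2} \approx 355.5$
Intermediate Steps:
$n = -60$ ($n = -42 - 9 \cdot 2 = -42 - 18 = -60$)
$t = - \frac{1}{2}$ ($t = 6 \left(- \frac{1}{3}\right) + 6 \cdot \frac{1}{4} = -2 + \frac{3}{2} = - \frac{1}{2} \approx -0.5$)
$\left(n + 139\right) \left(1 \cdot 5 + t\right) = \left(-60 + 139\right) \left(1 \cdot 5 - \frac{1}{2}\right) = 79 \left(5 - \frac{1}{2}\right) = 79 \cdot \frac{9}{2} = \frac{711}{2}$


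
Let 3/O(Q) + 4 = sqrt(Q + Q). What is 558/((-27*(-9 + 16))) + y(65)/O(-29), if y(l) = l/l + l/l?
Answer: -118/21 + 2*I*sqrt(58)/3 ≈ -5.619 + 5.0772*I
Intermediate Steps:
O(Q) = 3/(-4 + sqrt(2)*sqrt(Q)) (O(Q) = 3/(-4 + sqrt(Q + Q)) = 3/(-4 + sqrt(2*Q)) = 3/(-4 + sqrt(2)*sqrt(Q)))
y(l) = 2 (y(l) = 1 + 1 = 2)
558/((-27*(-9 + 16))) + y(65)/O(-29) = 558/((-27*(-9 + 16))) + 2/((3/(-4 + sqrt(2)*sqrt(-29)))) = 558/((-27*7)) + 2/((3/(-4 + sqrt(2)*(I*sqrt(29))))) = 558/(-189) + 2/((3/(-4 + I*sqrt(58)))) = 558*(-1/189) + 2*(-4/3 + I*sqrt(58)/3) = -62/21 + (-8/3 + 2*I*sqrt(58)/3) = -118/21 + 2*I*sqrt(58)/3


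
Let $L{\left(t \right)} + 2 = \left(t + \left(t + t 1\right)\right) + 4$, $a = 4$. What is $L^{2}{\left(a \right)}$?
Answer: $196$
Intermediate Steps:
$L{\left(t \right)} = 2 + 3 t$ ($L{\left(t \right)} = -2 + \left(\left(t + \left(t + t 1\right)\right) + 4\right) = -2 + \left(\left(t + \left(t + t\right)\right) + 4\right) = -2 + \left(\left(t + 2 t\right) + 4\right) = -2 + \left(3 t + 4\right) = -2 + \left(4 + 3 t\right) = 2 + 3 t$)
$L^{2}{\left(a \right)} = \left(2 + 3 \cdot 4\right)^{2} = \left(2 + 12\right)^{2} = 14^{2} = 196$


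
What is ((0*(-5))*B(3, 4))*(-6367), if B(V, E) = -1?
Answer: 0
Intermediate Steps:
((0*(-5))*B(3, 4))*(-6367) = ((0*(-5))*(-1))*(-6367) = (0*(-1))*(-6367) = 0*(-6367) = 0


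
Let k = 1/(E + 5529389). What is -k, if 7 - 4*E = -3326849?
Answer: -1/6361103 ≈ -1.5721e-7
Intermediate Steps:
E = 831714 (E = 7/4 - ¼*(-3326849) = 7/4 + 3326849/4 = 831714)
k = 1/6361103 (k = 1/(831714 + 5529389) = 1/6361103 ≈ 1.5721e-7)
-k = -1*1/6361103 = -1/6361103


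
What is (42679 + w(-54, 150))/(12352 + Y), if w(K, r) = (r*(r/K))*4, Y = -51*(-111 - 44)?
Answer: 123037/60771 ≈ 2.0246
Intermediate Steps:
Y = 7905 (Y = -51*(-155) = 7905)
w(K, r) = 4*r²/K (w(K, r) = (r²/K)*4 = 4*r²/K)
(42679 + w(-54, 150))/(12352 + Y) = (42679 + 4*150²/(-54))/(12352 + 7905) = (42679 + 4*(-1/54)*22500)/20257 = (42679 - 5000/3)*(1/20257) = (123037/3)*(1/20257) = 123037/60771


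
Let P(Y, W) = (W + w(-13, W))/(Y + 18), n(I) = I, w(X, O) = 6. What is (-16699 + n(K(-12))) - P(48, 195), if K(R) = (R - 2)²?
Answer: -363133/22 ≈ -16506.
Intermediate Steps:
K(R) = (-2 + R)²
P(Y, W) = (6 + W)/(18 + Y) (P(Y, W) = (W + 6)/(Y + 18) = (6 + W)/(18 + Y))
(-16699 + n(K(-12))) - P(48, 195) = (-16699 + (-2 - 12)²) - (6 + 195)/(18 + 48) = (-16699 + (-14)²) - 201/66 = (-16699 + 196) - 201/66 = -16503 - 1*67/22 = -16503 - 67/22 = -363133/22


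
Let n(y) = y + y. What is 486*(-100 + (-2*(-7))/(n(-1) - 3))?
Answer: -249804/5 ≈ -49961.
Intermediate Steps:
n(y) = 2*y
486*(-100 + (-2*(-7))/(n(-1) - 3)) = 486*(-100 + (-2*(-7))/(2*(-1) - 3)) = 486*(-100 + 14/(-2 - 3)) = 486*(-100 + 14/(-5)) = 486*(-100 + 14*(-⅕)) = 486*(-100 - 14/5) = 486*(-514/5) = -249804/5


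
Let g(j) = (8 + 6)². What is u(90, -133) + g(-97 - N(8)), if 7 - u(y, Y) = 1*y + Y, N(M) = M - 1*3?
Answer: 246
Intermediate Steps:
N(M) = -3 + M (N(M) = M - 3 = -3 + M)
g(j) = 196 (g(j) = 14² = 196)
u(y, Y) = 7 - Y - y (u(y, Y) = 7 - (1*y + Y) = 7 - (y + Y) = 7 - (Y + y) = 7 + (-Y - y) = 7 - Y - y)
u(90, -133) + g(-97 - N(8)) = (7 - 1*(-133) - 1*90) + 196 = (7 + 133 - 90) + 196 = 50 + 196 = 246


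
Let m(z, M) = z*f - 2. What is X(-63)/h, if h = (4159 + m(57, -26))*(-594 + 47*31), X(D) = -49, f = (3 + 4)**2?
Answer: -49/5997850 ≈ -8.1696e-6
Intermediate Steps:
f = 49 (f = 7**2 = 49)
m(z, M) = -2 + 49*z (m(z, M) = z*49 - 2 = 49*z - 2 = -2 + 49*z)
h = 5997850 (h = (4159 + (-2 + 49*57))*(-594 + 47*31) = (4159 + (-2 + 2793))*(-594 + 1457) = (4159 + 2791)*863 = 6950*863 = 5997850)
X(-63)/h = -49/5997850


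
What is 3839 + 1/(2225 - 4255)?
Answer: 7793169/2030 ≈ 3839.0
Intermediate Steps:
3839 + 1/(2225 - 4255) = 3839 + 1/(-2030) = 3839 - 1/2030 = 7793169/2030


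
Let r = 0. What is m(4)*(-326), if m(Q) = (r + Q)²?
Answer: -5216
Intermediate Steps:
m(Q) = Q² (m(Q) = (0 + Q)² = Q²)
m(4)*(-326) = 4²*(-326) = 16*(-326) = -5216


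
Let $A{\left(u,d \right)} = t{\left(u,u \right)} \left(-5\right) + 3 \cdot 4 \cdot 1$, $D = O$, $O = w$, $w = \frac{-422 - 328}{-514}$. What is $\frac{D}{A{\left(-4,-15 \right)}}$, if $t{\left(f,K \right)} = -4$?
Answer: $\frac{375}{8224} \approx 0.045598$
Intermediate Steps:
$w = \frac{375}{257}$ ($w = \left(-422 - 328\right) \left(- \frac{1}{514}\right) = \left(-750\right) \left(- \frac{1}{514}\right) = \frac{375}{257} \approx 1.4591$)
$O = \frac{375}{257} \approx 1.4591$
$D = \frac{375}{257} \approx 1.4591$
$A{\left(u,d \right)} = 32$ ($A{\left(u,d \right)} = \left(-4\right) \left(-5\right) + 3 \cdot 4 \cdot 1 = 20 + 12 \cdot 1 = 20 + 12 = 32$)
$\frac{D}{A{\left(-4,-15 \right)}} = \frac{375}{257 \cdot 32} = \frac{375}{257} \cdot \frac{1}{32} = \frac{375}{8224}$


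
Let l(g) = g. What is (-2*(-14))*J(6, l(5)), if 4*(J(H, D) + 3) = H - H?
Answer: -84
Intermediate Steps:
J(H, D) = -3 (J(H, D) = -3 + (H - H)/4 = -3 + (¼)*0 = -3 + 0 = -3)
(-2*(-14))*J(6, l(5)) = -2*(-14)*(-3) = 28*(-3) = -84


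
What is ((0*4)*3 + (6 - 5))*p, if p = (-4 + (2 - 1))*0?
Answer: 0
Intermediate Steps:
p = 0 (p = (-4 + 1)*0 = -3*0 = 0)
((0*4)*3 + (6 - 5))*p = ((0*4)*3 + (6 - 5))*0 = (0*3 + 1)*0 = (0 + 1)*0 = 1*0 = 0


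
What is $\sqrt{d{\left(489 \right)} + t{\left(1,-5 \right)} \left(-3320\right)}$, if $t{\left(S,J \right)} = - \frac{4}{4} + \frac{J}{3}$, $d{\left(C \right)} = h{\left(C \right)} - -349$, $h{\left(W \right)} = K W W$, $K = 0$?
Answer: $\frac{\sqrt{82821}}{3} \approx 95.929$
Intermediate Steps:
$h{\left(W \right)} = 0$ ($h{\left(W \right)} = 0 W W = 0 W = 0$)
$d{\left(C \right)} = 349$ ($d{\left(C \right)} = 0 - -349 = 0 + 349 = 349$)
$t{\left(S,J \right)} = -1 + \frac{J}{3}$ ($t{\left(S,J \right)} = \left(-4\right) \frac{1}{4} + J \frac{1}{3} = -1 + \frac{J}{3}$)
$\sqrt{d{\left(489 \right)} + t{\left(1,-5 \right)} \left(-3320\right)} = \sqrt{349 + \left(-1 + \frac{1}{3} \left(-5\right)\right) \left(-3320\right)} = \sqrt{349 + \left(-1 - \frac{5}{3}\right) \left(-3320\right)} = \sqrt{349 - - \frac{26560}{3}} = \sqrt{349 + \frac{26560}{3}} = \sqrt{\frac{27607}{3}} = \frac{\sqrt{82821}}{3}$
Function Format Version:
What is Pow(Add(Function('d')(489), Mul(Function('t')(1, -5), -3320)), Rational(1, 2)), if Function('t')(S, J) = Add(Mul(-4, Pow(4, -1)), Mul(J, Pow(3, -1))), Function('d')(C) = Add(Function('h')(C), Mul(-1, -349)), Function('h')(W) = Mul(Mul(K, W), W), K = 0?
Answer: Mul(Rational(1, 3), Pow(82821, Rational(1, 2))) ≈ 95.929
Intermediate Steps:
Function('h')(W) = 0 (Function('h')(W) = Mul(Mul(0, W), W) = Mul(0, W) = 0)
Function('d')(C) = 349 (Function('d')(C) = Add(0, Mul(-1, -349)) = Add(0, 349) = 349)
Function('t')(S, J) = Add(-1, Mul(Rational(1, 3), J)) (Function('t')(S, J) = Add(Mul(-4, Rational(1, 4)), Mul(J, Rational(1, 3))) = Add(-1, Mul(Rational(1, 3), J)))
Pow(Add(Function('d')(489), Mul(Function('t')(1, -5), -3320)), Rational(1, 2)) = Pow(Add(349, Mul(Add(-1, Mul(Rational(1, 3), -5)), -3320)), Rational(1, 2)) = Pow(Add(349, Mul(Add(-1, Rational(-5, 3)), -3320)), Rational(1, 2)) = Pow(Add(349, Mul(Rational(-8, 3), -3320)), Rational(1, 2)) = Pow(Add(349, Rational(26560, 3)), Rational(1, 2)) = Pow(Rational(27607, 3), Rational(1, 2)) = Mul(Rational(1, 3), Pow(82821, Rational(1, 2)))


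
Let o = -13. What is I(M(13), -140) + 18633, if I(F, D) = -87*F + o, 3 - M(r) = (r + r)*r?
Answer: 47765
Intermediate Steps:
M(r) = 3 - 2*r² (M(r) = 3 - (r + r)*r = 3 - 2*r*r = 3 - 2*r²)
I(F, D) = -13 - 87*F (I(F, D) = -87*F - 13 = -13 - 87*F)
I(M(13), -140) + 18633 = (-13 - 87*(3 - 2*13²)) + 18633 = (-13 - 87*(3 - 2*169)) + 18633 = (-13 - 87*(3 - 338)) + 18633 = (-13 - 87*(-335)) + 18633 = (-13 + 29145) + 18633 = 29132 + 18633 = 47765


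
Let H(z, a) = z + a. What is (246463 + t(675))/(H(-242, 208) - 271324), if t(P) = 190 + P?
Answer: -123664/135679 ≈ -0.91145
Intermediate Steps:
H(z, a) = a + z
(246463 + t(675))/(H(-242, 208) - 271324) = (246463 + (190 + 675))/((208 - 242) - 271324) = (246463 + 865)/(-34 - 271324) = 247328/(-271358) = 247328*(-1/271358) = -123664/135679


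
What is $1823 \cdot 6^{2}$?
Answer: $65628$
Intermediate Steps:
$1823 \cdot 6^{2} = 1823 \cdot 36 = 65628$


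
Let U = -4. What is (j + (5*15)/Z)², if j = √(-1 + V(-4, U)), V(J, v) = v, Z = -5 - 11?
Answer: 4345/256 - 75*I*√5/8 ≈ 16.973 - 20.963*I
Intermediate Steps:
Z = -16
j = I*√5 (j = √(-1 - 4) = √(-5) = I*√5 ≈ 2.2361*I)
(j + (5*15)/Z)² = (I*√5 + (5*15)/(-16))² = (I*√5 + 75*(-1/16))² = (I*√5 - 75/16)² = (-75/16 + I*√5)²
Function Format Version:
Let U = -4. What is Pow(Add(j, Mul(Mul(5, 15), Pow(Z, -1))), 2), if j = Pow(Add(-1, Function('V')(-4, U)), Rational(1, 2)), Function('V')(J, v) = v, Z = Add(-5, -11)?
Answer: Add(Rational(4345, 256), Mul(Rational(-75, 8), I, Pow(5, Rational(1, 2)))) ≈ Add(16.973, Mul(-20.963, I))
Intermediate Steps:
Z = -16
j = Mul(I, Pow(5, Rational(1, 2))) (j = Pow(Add(-1, -4), Rational(1, 2)) = Pow(-5, Rational(1, 2)) = Mul(I, Pow(5, Rational(1, 2))) ≈ Mul(2.2361, I))
Pow(Add(j, Mul(Mul(5, 15), Pow(Z, -1))), 2) = Pow(Add(Mul(I, Pow(5, Rational(1, 2))), Mul(Mul(5, 15), Pow(-16, -1))), 2) = Pow(Add(Mul(I, Pow(5, Rational(1, 2))), Mul(75, Rational(-1, 16))), 2) = Pow(Add(Mul(I, Pow(5, Rational(1, 2))), Rational(-75, 16)), 2) = Pow(Add(Rational(-75, 16), Mul(I, Pow(5, Rational(1, 2)))), 2)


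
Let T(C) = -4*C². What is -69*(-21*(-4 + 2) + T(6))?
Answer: 7038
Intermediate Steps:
-69*(-21*(-4 + 2) + T(6)) = -69*(-21*(-4 + 2) - 4*6²) = -69*(-21*(-2) - 4*36) = -69*(-21*(-2) - 144) = -69*(42 - 144) = -69*(-102) = 7038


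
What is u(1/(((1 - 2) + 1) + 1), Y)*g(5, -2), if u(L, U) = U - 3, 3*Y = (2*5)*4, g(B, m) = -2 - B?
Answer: -217/3 ≈ -72.333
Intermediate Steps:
Y = 40/3 (Y = ((2*5)*4)/3 = (10*4)/3 = (⅓)*40 = 40/3 ≈ 13.333)
u(L, U) = -3 + U
u(1/(((1 - 2) + 1) + 1), Y)*g(5, -2) = (-3 + 40/3)*(-2 - 1*5) = 31*(-2 - 5)/3 = (31/3)*(-7) = -217/3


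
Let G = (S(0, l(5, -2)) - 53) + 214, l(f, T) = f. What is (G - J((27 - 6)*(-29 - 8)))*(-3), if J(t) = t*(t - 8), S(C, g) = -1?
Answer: 1829355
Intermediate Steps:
G = 160 (G = (-1 - 53) + 214 = -54 + 214 = 160)
J(t) = t*(-8 + t)
(G - J((27 - 6)*(-29 - 8)))*(-3) = (160 - (27 - 6)*(-29 - 8)*(-8 + (27 - 6)*(-29 - 8)))*(-3) = (160 - 21*(-37)*(-8 + 21*(-37)))*(-3) = (160 - (-777)*(-8 - 777))*(-3) = (160 - (-777)*(-785))*(-3) = (160 - 1*609945)*(-3) = (160 - 609945)*(-3) = -609785*(-3) = 1829355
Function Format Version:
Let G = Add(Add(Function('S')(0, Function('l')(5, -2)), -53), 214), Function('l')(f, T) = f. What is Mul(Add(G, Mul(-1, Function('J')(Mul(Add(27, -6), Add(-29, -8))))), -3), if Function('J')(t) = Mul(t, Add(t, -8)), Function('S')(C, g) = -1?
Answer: 1829355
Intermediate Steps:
G = 160 (G = Add(Add(-1, -53), 214) = Add(-54, 214) = 160)
Function('J')(t) = Mul(t, Add(-8, t))
Mul(Add(G, Mul(-1, Function('J')(Mul(Add(27, -6), Add(-29, -8))))), -3) = Mul(Add(160, Mul(-1, Mul(Mul(Add(27, -6), Add(-29, -8)), Add(-8, Mul(Add(27, -6), Add(-29, -8)))))), -3) = Mul(Add(160, Mul(-1, Mul(Mul(21, -37), Add(-8, Mul(21, -37))))), -3) = Mul(Add(160, Mul(-1, Mul(-777, Add(-8, -777)))), -3) = Mul(Add(160, Mul(-1, Mul(-777, -785))), -3) = Mul(Add(160, Mul(-1, 609945)), -3) = Mul(Add(160, -609945), -3) = Mul(-609785, -3) = 1829355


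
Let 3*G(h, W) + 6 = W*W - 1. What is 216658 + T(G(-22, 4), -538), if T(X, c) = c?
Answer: 216120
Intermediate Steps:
G(h, W) = -7/3 + W²/3 (G(h, W) = -2 + (W*W - 1)/3 = -2 + (W² - 1)/3 = -2 + (-1 + W²)/3 = -2 + (-⅓ + W²/3) = -7/3 + W²/3)
216658 + T(G(-22, 4), -538) = 216658 - 538 = 216120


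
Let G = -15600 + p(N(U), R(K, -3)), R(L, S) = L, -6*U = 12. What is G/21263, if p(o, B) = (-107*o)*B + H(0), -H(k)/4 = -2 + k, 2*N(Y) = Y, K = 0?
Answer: -15592/21263 ≈ -0.73329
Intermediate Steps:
U = -2 (U = -⅙*12 = -2)
N(Y) = Y/2
H(k) = 8 - 4*k (H(k) = -4*(-2 + k) = 8 - 4*k)
p(o, B) = 8 - 107*B*o (p(o, B) = (-107*o)*B + (8 - 4*0) = -107*B*o + (8 + 0) = -107*B*o + 8 = 8 - 107*B*o)
G = -15592 (G = -15600 + (8 - 107*0*(½)*(-2)) = -15600 + (8 - 107*0*(-1)) = -15600 + (8 + 0) = -15600 + 8 = -15592)
G/21263 = -15592/21263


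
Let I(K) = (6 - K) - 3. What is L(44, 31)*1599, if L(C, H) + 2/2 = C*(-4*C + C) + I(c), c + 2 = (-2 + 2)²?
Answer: -9280596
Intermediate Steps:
c = -2 (c = -2 + (-2 + 2)² = -2 + 0² = -2 + 0 = -2)
I(K) = 3 - K
L(C, H) = 4 - 3*C² (L(C, H) = -1 + (C*(-4*C + C) + (3 - 1*(-2))) = -1 + (C*(-3*C) + (3 + 2)) = -1 + (-3*C² + 5) = -1 + (5 - 3*C²) = 4 - 3*C²)
L(44, 31)*1599 = (4 - 3*44²)*1599 = (4 - 3*1936)*1599 = (4 - 5808)*1599 = -5804*1599 = -9280596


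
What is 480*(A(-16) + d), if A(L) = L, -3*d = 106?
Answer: -24640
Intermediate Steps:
d = -106/3 (d = -⅓*106 = -106/3 ≈ -35.333)
480*(A(-16) + d) = 480*(-16 - 106/3) = 480*(-154/3) = -24640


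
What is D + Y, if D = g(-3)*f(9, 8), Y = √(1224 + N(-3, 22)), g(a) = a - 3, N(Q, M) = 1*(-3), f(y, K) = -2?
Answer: 12 + √1221 ≈ 46.943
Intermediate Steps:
N(Q, M) = -3
g(a) = -3 + a
Y = √1221 (Y = √(1224 - 3) = √1221 ≈ 34.943)
D = 12 (D = (-3 - 3)*(-2) = -6*(-2) = 12)
D + Y = 12 + √1221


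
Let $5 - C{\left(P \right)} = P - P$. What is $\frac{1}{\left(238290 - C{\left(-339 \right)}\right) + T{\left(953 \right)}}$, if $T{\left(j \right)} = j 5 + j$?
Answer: $\frac{1}{244003} \approx 4.0983 \cdot 10^{-6}$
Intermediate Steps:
$C{\left(P \right)} = 5$ ($C{\left(P \right)} = 5 - \left(P - P\right) = 5 - 0 = 5 + 0 = 5$)
$T{\left(j \right)} = 6 j$ ($T{\left(j \right)} = 5 j + j = 6 j$)
$\frac{1}{\left(238290 - C{\left(-339 \right)}\right) + T{\left(953 \right)}} = \frac{1}{\left(238290 - 5\right) + 6 \cdot 953} = \frac{1}{\left(238290 - 5\right) + 5718} = \frac{1}{238285 + 5718} = \frac{1}{244003}$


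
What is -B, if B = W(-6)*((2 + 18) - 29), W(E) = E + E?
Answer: -108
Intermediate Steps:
W(E) = 2*E
B = 108 (B = (2*(-6))*((2 + 18) - 29) = -12*(20 - 29) = -12*(-9) = 108)
-B = -1*108 = -108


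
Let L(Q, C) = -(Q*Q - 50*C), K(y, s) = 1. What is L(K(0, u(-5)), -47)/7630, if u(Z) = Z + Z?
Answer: -2351/7630 ≈ -0.30813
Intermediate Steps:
u(Z) = 2*Z
L(Q, C) = -Q² + 50*C (L(Q, C) = -(Q² - 50*C) = -Q² + 50*C)
L(K(0, u(-5)), -47)/7630 = (-1*1² + 50*(-47))/7630 = (-1*1 - 2350)*(1/7630) = (-1 - 2350)*(1/7630) = -2351*1/7630 = -2351/7630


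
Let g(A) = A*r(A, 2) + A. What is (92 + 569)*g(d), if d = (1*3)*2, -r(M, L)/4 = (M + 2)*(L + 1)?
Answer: -376770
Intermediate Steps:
r(M, L) = -4*(1 + L)*(2 + M) (r(M, L) = -4*(M + 2)*(L + 1) = -4*(2 + M)*(1 + L) = -4*(1 + L)*(2 + M))
d = 6 (d = 3*2 = 6)
g(A) = A + A*(-24 - 12*A) (g(A) = A*(-8 - 8*2 - 4*A - 4*2*A) + A = A*(-8 - 16 - 4*A - 8*A) + A = A*(-24 - 12*A) + A = A + A*(-24 - 12*A))
(92 + 569)*g(d) = (92 + 569)*(-1*6*(23 + 12*6)) = 661*(-1*6*(23 + 72)) = 661*(-1*6*95) = 661*(-570) = -376770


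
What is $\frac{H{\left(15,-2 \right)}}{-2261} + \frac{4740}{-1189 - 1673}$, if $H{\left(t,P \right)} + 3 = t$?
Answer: $- \frac{1791914}{1078497} \approx -1.6615$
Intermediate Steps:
$H{\left(t,P \right)} = -3 + t$
$\frac{H{\left(15,-2 \right)}}{-2261} + \frac{4740}{-1189 - 1673} = \frac{-3 + 15}{-2261} + \frac{4740}{-1189 - 1673} = 12 \left(- \frac{1}{2261}\right) + \frac{4740}{-1189 - 1673} = - \frac{12}{2261} + \frac{4740}{-2862} = - \frac{12}{2261} + 4740 \left(- \frac{1}{2862}\right) = - \frac{12}{2261} - \frac{790}{477} = - \frac{1791914}{1078497}$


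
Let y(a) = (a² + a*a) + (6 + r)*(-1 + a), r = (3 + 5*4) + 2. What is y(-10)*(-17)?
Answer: 2397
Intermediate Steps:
r = 25 (r = (3 + 20) + 2 = 23 + 2 = 25)
y(a) = -31 + 2*a² + 31*a (y(a) = (a² + a*a) + (6 + 25)*(-1 + a) = (a² + a²) + 31*(-1 + a) = 2*a² + (-31 + 31*a) = -31 + 2*a² + 31*a)
y(-10)*(-17) = (-31 + 2*(-10)² + 31*(-10))*(-17) = (-31 + 2*100 - 310)*(-17) = (-31 + 200 - 310)*(-17) = -141*(-17) = 2397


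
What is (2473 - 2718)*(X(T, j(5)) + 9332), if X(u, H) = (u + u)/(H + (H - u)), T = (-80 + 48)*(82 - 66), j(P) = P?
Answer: -596609300/261 ≈ -2.2859e+6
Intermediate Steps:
T = -512 (T = -32*16 = -512)
X(u, H) = 2*u/(-u + 2*H) (X(u, H) = (2*u)/(-u + 2*H) = 2*u/(-u + 2*H))
(2473 - 2718)*(X(T, j(5)) + 9332) = (2473 - 2718)*(2*(-512)/(-1*(-512) + 2*5) + 9332) = -245*(2*(-512)/(512 + 10) + 9332) = -245*(2*(-512)/522 + 9332) = -245*(2*(-512)*(1/522) + 9332) = -245*(-512/261 + 9332) = -245*2435140/261 = -596609300/261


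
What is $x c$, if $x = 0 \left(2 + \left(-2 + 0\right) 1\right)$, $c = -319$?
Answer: $0$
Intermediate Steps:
$x = 0$ ($x = 0 \left(2 - 2\right) = 0 \cdot 0 = 0$)
$x c = 0 \left(-319\right) = 0$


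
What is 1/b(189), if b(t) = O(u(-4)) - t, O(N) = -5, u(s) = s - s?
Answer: -1/194 ≈ -0.0051546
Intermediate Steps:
u(s) = 0
b(t) = -5 - t
1/b(189) = 1/(-5 - 1*189) = 1/(-5 - 189) = 1/(-194) = -1/194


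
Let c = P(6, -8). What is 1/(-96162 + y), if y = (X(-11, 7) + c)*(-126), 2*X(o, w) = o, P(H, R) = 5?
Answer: -1/96099 ≈ -1.0406e-5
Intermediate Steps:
X(o, w) = o/2
c = 5
y = 63 (y = ((½)*(-11) + 5)*(-126) = (-11/2 + 5)*(-126) = -½*(-126) = 63)
1/(-96162 + y) = 1/(-96162 + 63) = 1/(-96099) = -1/96099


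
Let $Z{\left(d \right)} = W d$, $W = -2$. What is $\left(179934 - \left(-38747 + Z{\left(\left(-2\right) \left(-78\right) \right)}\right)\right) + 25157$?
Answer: $244150$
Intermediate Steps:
$Z{\left(d \right)} = - 2 d$
$\left(179934 - \left(-38747 + Z{\left(\left(-2\right) \left(-78\right) \right)}\right)\right) + 25157 = \left(179934 + \left(38747 - - 2 \left(\left(-2\right) \left(-78\right)\right)\right)\right) + 25157 = \left(179934 + \left(38747 - \left(-2\right) 156\right)\right) + 25157 = \left(179934 + \left(38747 - -312\right)\right) + 25157 = \left(179934 + \left(38747 + 312\right)\right) + 25157 = \left(179934 + 39059\right) + 25157 = 218993 + 25157 = 244150$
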